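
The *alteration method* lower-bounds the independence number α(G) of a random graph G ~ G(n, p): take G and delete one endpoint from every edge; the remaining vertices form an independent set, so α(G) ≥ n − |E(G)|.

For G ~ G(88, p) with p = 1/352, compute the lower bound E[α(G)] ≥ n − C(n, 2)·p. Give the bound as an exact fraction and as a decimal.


E[|E(G)|] = C(88, 2)·p = 3828 · (1/352) = 87/8.
E[α(G)] ≥ n − E[|E(G)|] = 88 − 87/8 = 617/8.
Numerically: ≈ 77.125.
(This is only a lower bound; the true E[α(G)] may be larger.)

E[α(G)] ≥ 617/8 ≈ 77.125.


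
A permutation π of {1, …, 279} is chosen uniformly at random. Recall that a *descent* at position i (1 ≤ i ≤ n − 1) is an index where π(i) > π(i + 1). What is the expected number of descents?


Write X = Σ X_I over i = 1, …, 278, with X_I the indicator of one descent.
There are 278 indicators.
For each fixed i, the pair (π(i), π(i+1)) is a uniformly random ordered pair of distinct values from {1, …, 279}; by symmetry P[π(i) > π(i+1)] = 1/2.
By linearity: E[X] = 278 · (1/2) = (279 − 1) · (1/2) = 139 ≈ 139.000.

E[X] = 139 = 139.000.


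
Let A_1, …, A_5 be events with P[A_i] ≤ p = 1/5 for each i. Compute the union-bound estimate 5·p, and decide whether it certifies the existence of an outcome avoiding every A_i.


Union bound: P[∪_{i=1}^{5} A_i] ≤ Σ_i P[A_i] ≤ 5·p = 5·(1/5) = 1.
Numerically: 1 ≈ 1.000.
Is 1 < 1? NO.
Since the bound 1 is ≥ 1, the union bound is uninformative here; it does NOT by itself certify existence.

5·p = 1 ≈ 1.000; existence NOT certified by the union bound.


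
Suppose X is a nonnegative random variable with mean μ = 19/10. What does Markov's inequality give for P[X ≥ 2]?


μ = E[X] = 19/10, a = 2.
Markov: P[X ≥ 2] ≤ μ/a = (19/10)/2 = 19/20.
Numerically: ≈ 0.950.
(Since a = 2 > μ = 1.900, the bound 19/20 is < 1 and informative.)

P[X ≥ 2] ≤ 19/20 ≈ 0.950.


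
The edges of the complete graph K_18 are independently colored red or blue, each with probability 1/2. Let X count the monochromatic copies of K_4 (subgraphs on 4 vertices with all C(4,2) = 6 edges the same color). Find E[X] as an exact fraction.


Let X = Σ_S X_S over the C(18, 4) = 3060 subsets S of size 4, where X_S = 1 if the K_4 on S is monochromatic.
For a fixed S, the K_4 on S has C(4, 2) = 6 edges. P[all 6 edges red] = (1/2)^6, and likewise for blue, so P[monochromatic] = 2·(1/2)^6 = 2^{1 − 6} = 1/32.
By linearity of expectation: E[X] = C(18, 4) · 2^{1 − 6} = 3060 · 1/32 = 765/8.
Numerically: E[X] ≈ 95.6250.

E[X] = C(18,4)·2^(1−C(4,2)) = 765/8 ≈ 95.6250.


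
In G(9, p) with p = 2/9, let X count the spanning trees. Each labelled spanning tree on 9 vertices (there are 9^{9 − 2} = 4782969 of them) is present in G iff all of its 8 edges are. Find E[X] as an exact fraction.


K_9 has 9^{9 − 2} = 4782969 labelled spanning trees.
For each such spanning tree H, let X_H = 1 if all 8 edges of H are present in G. Then P[X_H = 1] = p^{8} = (2/9)^{8} = 256/43046721.
By linearity: E[X] = Σ_H E[X_H] = 4782969 · p^{8} = 4782969 · 256/43046721 = 256/9.
Numerically: E[X] ≈ 28.44.

E[X] = 4782969 · (2/9)^{8} = 256/9 ≈ 28.44.


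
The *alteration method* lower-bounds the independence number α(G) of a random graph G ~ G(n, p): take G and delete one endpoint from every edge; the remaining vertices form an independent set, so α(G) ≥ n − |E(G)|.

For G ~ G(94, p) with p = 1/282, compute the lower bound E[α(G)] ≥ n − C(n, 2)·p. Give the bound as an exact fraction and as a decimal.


E[|E(G)|] = C(94, 2)·p = 4371 · (1/282) = 31/2.
E[α(G)] ≥ n − E[|E(G)|] = 94 − 31/2 = 157/2.
Numerically: ≈ 78.50000.
(This is only a lower bound; the true E[α(G)] may be larger.)

E[α(G)] ≥ 157/2 ≈ 78.50000.


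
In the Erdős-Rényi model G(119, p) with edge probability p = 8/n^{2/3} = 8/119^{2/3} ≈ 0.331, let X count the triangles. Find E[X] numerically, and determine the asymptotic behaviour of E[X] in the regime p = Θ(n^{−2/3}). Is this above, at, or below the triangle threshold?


Number of potential triangles: C(119, 3) = 273819.
Each occurs with probability p³ ≈ (0.331)³ ≈ 3.61556e-02.
By linearity: E[X] = C(119, 3)·p³ ≈ 273819 · 3.61556e-02 ≈ 9900.101.
Since α = 2/3 < 1, p = c/n^{2/3} ≫ 1/n is above the triangle threshold p ~ 1/n. Asymptotically E[X] ~ (c³/6)·n^{3(1−α)} = (8³/6)·n^{1} → ∞; triangles are abundant w.h.p.

E[X] ≈ 9900.101; in regime p = Θ(1/n^{2/3}) E[X] diverges (above the triangle threshold p ~ 1/n).


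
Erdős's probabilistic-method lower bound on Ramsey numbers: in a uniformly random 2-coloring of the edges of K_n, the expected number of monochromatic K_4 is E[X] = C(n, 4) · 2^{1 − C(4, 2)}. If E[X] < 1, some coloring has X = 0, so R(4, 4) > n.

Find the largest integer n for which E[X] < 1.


We need C(n, 4) · 2^{1 − 6} < 1, i.e. C(n, 4) < 2^{6 − 1} = 32.
Check values of n near the boundary:
  n = 4: C(4, 4) = 1; 1 < 32? YES
  n = 5: C(5, 4) = 5; 5 < 32? YES
  n = 6: C(6, 4) = 15; 15 < 32? YES
  n = 7: C(7, 4) = 35; 35 < 32? NO
  n = 8: C(8, 4) = 70; 70 < 32? NO
The largest n with C(n, 4) < 32 is n = 6 (where E[X] = 15/32 ≈ 0.46875). Hence R(4, 4) > 6, i.e. R(4, 4) ≥ 7.

Largest n = 6; hence R(4, 4) > 6.


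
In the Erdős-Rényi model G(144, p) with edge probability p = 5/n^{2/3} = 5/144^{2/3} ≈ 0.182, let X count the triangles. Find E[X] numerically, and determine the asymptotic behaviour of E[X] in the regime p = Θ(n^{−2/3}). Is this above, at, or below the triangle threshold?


Number of potential triangles: C(144, 3) = 487344.
Each occurs with probability p³ ≈ (0.182)³ ≈ 6.028164e-03.
By linearity: E[X] = C(144, 3)·p³ ≈ 487344 · 6.028164e-03 ≈ 2937.7894.
Since α = 2/3 < 1, p = c/n^{2/3} ≫ 1/n is above the triangle threshold p ~ 1/n. Asymptotically E[X] ~ (c³/6)·n^{3(1−α)} = (5³/6)·n^{1} → ∞; triangles are abundant w.h.p.

E[X] ≈ 2937.7894; in regime p = Θ(1/n^{2/3}) E[X] diverges (above the triangle threshold p ~ 1/n).


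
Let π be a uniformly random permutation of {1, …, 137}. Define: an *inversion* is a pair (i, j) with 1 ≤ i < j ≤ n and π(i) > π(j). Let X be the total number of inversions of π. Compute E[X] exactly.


Write X = Σ X_I over the C(137, 2) = 9316 pairs i < j, with X_I the indicator of one inversion.
There are 9316 indicators.
For each fixed pair i < j, the values π(i) and π(j) are two distinct elements of {1, …, 137} in uniformly random order; by symmetry P[π(i) > π(j)] = 1/2.
By linearity: E[X] = 9316 · (1/2) = C(137, 2) · (1/2) = 9316/2 = 4658 ≈ 4658.00000.

E[X] = 4658 = 4658.00000.


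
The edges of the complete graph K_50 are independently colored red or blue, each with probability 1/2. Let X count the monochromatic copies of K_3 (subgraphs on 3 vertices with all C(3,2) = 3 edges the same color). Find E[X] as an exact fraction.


Let X = Σ_S X_S over the C(50, 3) = 19600 subsets S of size 3, where X_S = 1 if the K_3 on S is monochromatic.
For a fixed S, the K_3 on S has C(3, 2) = 3 edges. P[all 3 edges red] = (1/2)^3, and likewise for blue, so P[monochromatic] = 2·(1/2)^3 = 2^{1 − 3} = 1/4.
By linearity: E[X] = C(50, 3) · 2^{1 − 3} = 19600 · 1/4 = 4900.
Numerically: E[X] ≈ 4900.00000.

E[X] = C(50,3)·2^(1−C(3,2)) = 4900 ≈ 4900.00000.


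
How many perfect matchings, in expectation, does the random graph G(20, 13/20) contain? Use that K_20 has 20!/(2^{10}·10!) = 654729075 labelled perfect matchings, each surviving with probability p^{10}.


K_20 has 20!/(2^{10}·10!) = 654729075 labelled perfect matchings.
For each such perfect matching H, let X_H = 1 if all 10 edges of H are present in G. Then P[X_H = 1] = p^{10} = (13/20)^{10} = 137858491849/10240000000000.
By linearity: E[X] = Σ_H E[X_H] = 654729075 · p^{10} = 654729075 · 137858491849/10240000000000 = 3610398513967632387/409600000000.
Numerically: E[X] ≈ 8.81e+06.

E[X] = 654729075 · (13/20)^{10} = 3610398513967632387/409600000000 ≈ 8.81e+06.


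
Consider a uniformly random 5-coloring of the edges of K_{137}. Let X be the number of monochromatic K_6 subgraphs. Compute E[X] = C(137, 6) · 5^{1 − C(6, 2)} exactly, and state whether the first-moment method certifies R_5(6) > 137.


E[X] = C(137, 6) · 5^{1 − 15} = 8218472724 · 5^{−14} = 8218472724/6103515625.
As a reduced fraction: E[X] = 8218472724/6103515625 ≈ 1.34651.
Is E[X] < 1? NO.
Since E[X] ≥ 1, the first-moment bound is inconclusive at n = 137; it does NOT by itself certify R_5(6) > 137.

E[X] = 8218472724/6103515625 ≈ 1.34651; E[X] ≥ 1; first-moment method inconclusive here.


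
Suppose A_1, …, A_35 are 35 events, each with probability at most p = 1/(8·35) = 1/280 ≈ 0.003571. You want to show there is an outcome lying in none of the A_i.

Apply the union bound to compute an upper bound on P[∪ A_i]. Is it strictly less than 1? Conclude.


Union bound: P[∪_{i=1}^{35} A_i] ≤ Σ_i P[A_i] ≤ 35·p = 35·(1/280) = 1/8.
Numerically: 1/8 ≈ 0.125000.
Is 1/8 < 1? YES.
Since P[∪ A_i] ≤ 1/8 < 1, the complement has P[∩ A_i^c] ≥ 1 − 1/8 = 7/8 > 0, so some outcome avoids every A_i.

35·p = 1/8 ≈ 0.125000; existence CERTIFIED by the union bound.


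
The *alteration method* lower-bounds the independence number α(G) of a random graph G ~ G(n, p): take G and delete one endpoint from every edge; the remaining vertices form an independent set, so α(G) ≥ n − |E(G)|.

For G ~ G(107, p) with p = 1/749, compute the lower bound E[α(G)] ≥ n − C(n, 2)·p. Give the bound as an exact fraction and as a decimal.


E[|E(G)|] = C(107, 2)·p = 5671 · (1/749) = 53/7.
E[α(G)] ≥ n − E[|E(G)|] = 107 − 53/7 = 696/7.
Numerically: ≈ 99.4286.
(This is only a lower bound; the true E[α(G)] may be larger.)

E[α(G)] ≥ 696/7 ≈ 99.4286.


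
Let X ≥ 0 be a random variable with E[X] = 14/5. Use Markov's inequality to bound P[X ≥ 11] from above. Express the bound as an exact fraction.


μ = E[X] = 14/5, a = 11.
Markov: P[X ≥ 11] ≤ μ/a = (14/5)/11 = 14/55.
Numerically: ≈ 0.2545.
(Since a = 11 > μ = 2.8000, the bound 14/55 is < 1 and informative.)

P[X ≥ 11] ≤ 14/55 ≈ 0.2545.


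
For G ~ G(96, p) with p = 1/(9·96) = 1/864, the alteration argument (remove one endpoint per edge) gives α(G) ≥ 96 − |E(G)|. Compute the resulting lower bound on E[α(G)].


E[|E(G)|] = C(96, 2)·p = 4560 · (1/864) = 95/18.
E[α(G)] ≥ n − E[|E(G)|] = 96 − 95/18 = 1633/18.
Numerically: ≈ 90.722.
(This is only a lower bound; the true E[α(G)] may be larger.)

E[α(G)] ≥ 1633/18 ≈ 90.722.


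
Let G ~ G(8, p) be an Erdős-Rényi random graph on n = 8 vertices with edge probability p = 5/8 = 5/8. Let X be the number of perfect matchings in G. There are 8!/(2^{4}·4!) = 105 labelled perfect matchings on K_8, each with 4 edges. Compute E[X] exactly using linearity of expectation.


K_8 has 8!/(2^{4}·4!) = 105 labelled perfect matchings.
For each such perfect matching H, let X_H = 1 if all 4 edges of H are present in G. Then P[X_H = 1] = p^{4} = (5/8)^{4} = 625/4096.
By linearity: E[X] = Σ_H E[X_H] = 105 · p^{4} = 105 · 625/4096 = 65625/4096.
Numerically: E[X] ≈ 16.0217.

E[X] = 105 · (5/8)^{4} = 65625/4096 ≈ 16.0217.


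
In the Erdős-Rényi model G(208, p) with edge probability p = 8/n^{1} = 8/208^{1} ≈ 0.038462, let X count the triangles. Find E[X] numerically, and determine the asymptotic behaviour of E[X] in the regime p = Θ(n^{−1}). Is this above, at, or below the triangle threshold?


Number of potential triangles: C(208, 3) = 1478256.
Each occurs with probability p³ ≈ (0.038462)³ ≈ 5.6895767e-05.
By linearity: E[X] = C(208, 3)·p³ ≈ 1478256 · 5.6895767e-05 ≈ 84.10651.
Here α = 1, so p = 8/n is exactly at the triangle threshold p ~ 1/n. Asymptotically E[X] → c³/6 = 8³/6 = 256/3 ≈ 85.33333, a bounded constant. In this regime the triangle count is asymptotically Poisson(c³/6).

E[X] ≈ 84.10651; in regime p = Θ(1/n^{1}) E[X] stays bounded (at the triangle threshold p ~ 1/n).


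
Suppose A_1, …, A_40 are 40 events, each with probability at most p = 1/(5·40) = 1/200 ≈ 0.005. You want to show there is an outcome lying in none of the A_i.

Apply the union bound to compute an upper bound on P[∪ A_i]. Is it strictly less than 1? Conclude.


Union bound: P[∪_{i=1}^{40} A_i] ≤ Σ_i P[A_i] ≤ 40·p = 40·(1/200) = 1/5.
Numerically: 1/5 ≈ 0.200.
Is 1/5 < 1? YES.
Since P[∪ A_i] ≤ 1/5 < 1, the complement has P[∩ A_i^c] ≥ 1 − 1/5 = 4/5 > 0, so some outcome avoids every A_i.

40·p = 1/5 ≈ 0.200; existence CERTIFIED by the union bound.


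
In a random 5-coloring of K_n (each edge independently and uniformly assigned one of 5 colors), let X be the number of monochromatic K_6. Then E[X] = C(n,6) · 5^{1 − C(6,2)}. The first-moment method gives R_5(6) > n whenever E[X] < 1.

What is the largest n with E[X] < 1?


We need C(n, 6) · 5^{1 − 15} < 1, i.e. C(n, 6) < 5^{15 − 1} = 6103515625.
Check values of n near the boundary:
  n = 124: C(124, 6) = 4465475476; 4465475476 < 6103515625? YES
  n = 125: C(125, 6) = 4690625500; 4690625500 < 6103515625? YES
  n = 126: C(126, 6) = 4925156775; 4925156775 < 6103515625? YES
  n = 127: C(127, 6) = 5169379425; 5169379425 < 6103515625? YES
  n = 128: C(128, 6) = 5423611200; 5423611200 < 6103515625? YES
  n = 129: C(129, 6) = 5688177600; 5688177600 < 6103515625? YES
  n = 130: C(130, 6) = 5963412000; 5963412000 < 6103515625? YES
  n = 131: C(131, 6) = 6249655776; 6249655776 < 6103515625? NO
  n = 132: C(132, 6) = 6547258432; 6547258432 < 6103515625? NO
  n = 133: C(133, 6) = 6856577728; 6856577728 < 6103515625? NO
The largest n with C(n, 6) < 6103515625 is n = 130 (where E[X] = 47707296/48828125 ≈ 0.9770454). Hence R_5(6) > 130, i.e. R_5(6) ≥ 131.

Largest n = 130; hence R_5(6) > 130.


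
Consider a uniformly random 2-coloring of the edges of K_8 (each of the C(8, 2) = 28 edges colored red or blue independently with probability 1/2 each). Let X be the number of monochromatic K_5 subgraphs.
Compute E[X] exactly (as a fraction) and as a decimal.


Let X = Σ_S X_S over the C(8, 5) = 56 subsets S of size 5, where X_S = 1 if the K_5 on S is monochromatic.
For a fixed S, the K_5 on S has C(5, 2) = 10 edges. P[all 10 edges red] = (1/2)^10, and likewise for blue, so P[monochromatic] = 2·(1/2)^10 = 2^{1 − 10} = 1/512.
By linearity: E[X] = C(8, 5) · 2^{1 − 10} = 56 · 1/512 = 7/64.
Numerically: E[X] ≈ 0.1094.

E[X] = C(8,5)·2^(1−C(5,2)) = 7/64 ≈ 0.1094.


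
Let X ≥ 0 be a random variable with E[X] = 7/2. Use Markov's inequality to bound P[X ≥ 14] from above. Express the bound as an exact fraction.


μ = E[X] = 7/2, a = 14.
Markov: P[X ≥ 14] ≤ μ/a = (7/2)/14 = 1/4.
Numerically: ≈ 0.25000.
(Since a = 14 > μ = 3.50000, the bound 1/4 is < 1 and informative.)

P[X ≥ 14] ≤ 1/4 ≈ 0.25000.


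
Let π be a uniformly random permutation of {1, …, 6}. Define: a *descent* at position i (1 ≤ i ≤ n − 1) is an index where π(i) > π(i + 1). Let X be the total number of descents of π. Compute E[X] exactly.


Write X = Σ X_I over i = 1, …, 5, with X_I the indicator of one descent.
There are 5 indicators.
For each fixed i, the pair (π(i), π(i+1)) is a uniformly random ordered pair of distinct values from {1, …, 6}; by symmetry P[π(i) > π(i+1)] = 1/2.
By linearity: E[X] = 5 · (1/2) = (6 − 1) · (1/2) = 5/2 ≈ 2.500.

E[X] = 5/2 = 2.500.


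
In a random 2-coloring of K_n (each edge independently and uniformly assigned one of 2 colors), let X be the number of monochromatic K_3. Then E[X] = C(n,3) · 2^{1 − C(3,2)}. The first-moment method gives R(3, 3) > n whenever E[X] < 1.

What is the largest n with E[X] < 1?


We need C(n, 3) · 2^{1 − 3} < 1, i.e. C(n, 3) < 2^{3 − 1} = 4.
Check values of n near the boundary:
  n = 3: C(3, 3) = 1; 1 < 4? YES
  n = 4: C(4, 3) = 4; 4 < 4? NO
  n = 5: C(5, 3) = 10; 10 < 4? NO
  n = 6: C(6, 3) = 20; 20 < 4? NO
The largest n with C(n, 3) < 4 is n = 3 (where E[X] = 1/4 ≈ 0.250). Hence R(3, 3) > 3, i.e. R(3, 3) ≥ 4.

Largest n = 3; hence R(3, 3) > 3.


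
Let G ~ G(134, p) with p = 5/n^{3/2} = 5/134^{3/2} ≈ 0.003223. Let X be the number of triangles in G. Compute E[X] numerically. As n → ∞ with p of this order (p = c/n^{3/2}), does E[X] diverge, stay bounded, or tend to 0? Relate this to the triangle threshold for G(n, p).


Number of potential triangles: C(134, 3) = 392084.
Each occurs with probability p³ ≈ (0.003223)³ ≈ 3.349179e-08.
By linearity: E[X] = C(134, 3)·p³ ≈ 392084 · 3.349179e-08 ≈ 0.0131.
Since α = 3/2 > 1, p = c/n^{3/2} = o(1/n) is below the triangle threshold p ~ 1/n. Asymptotically E[X] ~ (c³/6)·n^{3(1−α)} = (5³/6)·n^{-1.5} → 0, so by Markov's inequality G has no triangles w.h.p.

E[X] ≈ 0.0131; in regime p = Θ(1/n^{3/2}) E[X] tends to 0 (below the triangle threshold p ~ 1/n).


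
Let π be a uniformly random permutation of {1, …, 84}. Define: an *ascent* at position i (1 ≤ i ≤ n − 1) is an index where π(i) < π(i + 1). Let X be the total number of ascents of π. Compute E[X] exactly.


Write X = Σ X_I over i = 1, …, 83, with X_I the indicator of one ascent.
There are 83 indicators.
For each fixed i, the pair (π(i), π(i+1)) is a uniformly random ordered pair of distinct values from {1, …, 84}; by symmetry P[π(i) < π(i+1)] = 1/2.
By linearity: E[X] = 83 · (1/2) = (84 − 1) · (1/2) = 83/2 ≈ 41.500000.

E[X] = 83/2 = 41.500000.


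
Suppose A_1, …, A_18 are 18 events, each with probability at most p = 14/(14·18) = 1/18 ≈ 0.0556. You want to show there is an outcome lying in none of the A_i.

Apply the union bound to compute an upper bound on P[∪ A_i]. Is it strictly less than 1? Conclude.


Union bound: P[∪_{i=1}^{18} A_i] ≤ Σ_i P[A_i] ≤ 18·p = 18·(1/18) = 1.
Numerically: 1 ≈ 1.0000.
Is 1 < 1? NO.
Since the bound 1 is ≥ 1, the union bound is uninformative here; it does NOT by itself certify existence.

18·p = 1 ≈ 1.0000; existence NOT certified by the union bound.


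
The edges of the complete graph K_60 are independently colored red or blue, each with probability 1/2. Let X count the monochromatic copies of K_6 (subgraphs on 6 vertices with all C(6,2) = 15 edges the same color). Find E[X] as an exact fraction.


Let X = Σ_S X_S over the C(60, 6) = 50063860 subsets S of size 6, where X_S = 1 if the K_6 on S is monochromatic.
For a fixed S, the K_6 on S has C(6, 2) = 15 edges. P[all 15 edges red] = (1/2)^15, and likewise for blue, so P[monochromatic] = 2·(1/2)^15 = 2^{1 − 15} = 1/16384.
Summing: E[X] = C(60, 6) · 2^{1 − 15} = 50063860 · 1/16384 = 12515965/4096.
Numerically: E[X] ≈ 3055.655518.

E[X] = C(60,6)·2^(1−C(6,2)) = 12515965/4096 ≈ 3055.655518.


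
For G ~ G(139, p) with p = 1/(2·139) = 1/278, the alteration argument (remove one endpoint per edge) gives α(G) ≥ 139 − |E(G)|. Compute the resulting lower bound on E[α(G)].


E[|E(G)|] = C(139, 2)·p = 9591 · (1/278) = 69/2.
E[α(G)] ≥ n − E[|E(G)|] = 139 − 69/2 = 209/2.
Numerically: ≈ 104.500.
(This is only a lower bound; the true E[α(G)] may be larger.)

E[α(G)] ≥ 209/2 ≈ 104.500.


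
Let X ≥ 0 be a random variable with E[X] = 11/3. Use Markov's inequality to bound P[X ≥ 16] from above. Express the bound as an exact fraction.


μ = E[X] = 11/3, a = 16.
Markov: P[X ≥ 16] ≤ μ/a = (11/3)/16 = 11/48.
Numerically: ≈ 0.2292.
(Since a = 16 > μ = 3.6667, the bound 11/48 is < 1 and informative.)

P[X ≥ 16] ≤ 11/48 ≈ 0.2292.


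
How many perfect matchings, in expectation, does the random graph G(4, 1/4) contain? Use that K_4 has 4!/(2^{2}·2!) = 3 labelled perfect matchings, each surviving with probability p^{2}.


K_4 has 4!/(2^{2}·2!) = 3 labelled perfect matchings.
For each such perfect matching H, let X_H = 1 if all 2 edges of H are present in G. Then P[X_H = 1] = p^{2} = (1/4)^{2} = 1/16.
By linearity: E[X] = Σ_H E[X_H] = 3 · p^{2} = 3 · 1/16 = 3/16.
Numerically: E[X] ≈ 0.1875.

E[X] = 3 · (1/4)^{2} = 3/16 ≈ 0.1875.


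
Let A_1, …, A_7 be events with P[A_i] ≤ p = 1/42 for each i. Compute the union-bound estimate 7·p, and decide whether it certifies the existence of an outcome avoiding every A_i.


Union bound: P[∪_{i=1}^{7} A_i] ≤ Σ_i P[A_i] ≤ 7·p = 7·(1/42) = 1/6.
Numerically: 1/6 ≈ 0.167.
Is 1/6 < 1? YES.
Since P[∪ A_i] ≤ 1/6 < 1, the complement has P[∩ A_i^c] ≥ 1 − 1/6 = 5/6 > 0, so some outcome avoids every A_i.

7·p = 1/6 ≈ 0.167; existence CERTIFIED by the union bound.


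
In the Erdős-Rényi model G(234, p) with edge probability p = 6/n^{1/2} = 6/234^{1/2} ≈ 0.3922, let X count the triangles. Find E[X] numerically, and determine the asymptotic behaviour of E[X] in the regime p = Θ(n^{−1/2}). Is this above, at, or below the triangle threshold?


Number of potential triangles: C(234, 3) = 2108184.
Each occurs with probability p³ ≈ (0.3922)³ ≈ 6.034343e-02.
By linearity: E[X] = C(234, 3)·p³ ≈ 2108184 · 6.034343e-02 ≈ 127215.0456.
Since α = 1/2 < 1, p = c/n^{1/2} ≫ 1/n is above the triangle threshold p ~ 1/n. Asymptotically E[X] ~ (c³/6)·n^{3(1−α)} = (6³/6)·n^{1.5} → ∞; triangles are abundant w.h.p.

E[X] ≈ 127215.0456; in regime p = Θ(1/n^{1/2}) E[X] diverges (above the triangle threshold p ~ 1/n).


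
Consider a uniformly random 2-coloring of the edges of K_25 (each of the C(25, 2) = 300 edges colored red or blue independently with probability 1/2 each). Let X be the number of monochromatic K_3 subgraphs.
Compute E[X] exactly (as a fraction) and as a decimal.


Let X = Σ_S X_S over the C(25, 3) = 2300 subsets S of size 3, where X_S = 1 if the K_3 on S is monochromatic.
For a fixed S, the K_3 on S has C(3, 2) = 3 edges. P[all 3 edges red] = (1/2)^3, and likewise for blue, so P[monochromatic] = 2·(1/2)^3 = 2^{1 − 3} = 1/4.
By linearity: E[X] = C(25, 3) · 2^{1 − 3} = 2300 · 1/4 = 575.
Numerically: E[X] ≈ 575.0000.

E[X] = C(25,3)·2^(1−C(3,2)) = 575 ≈ 575.0000.


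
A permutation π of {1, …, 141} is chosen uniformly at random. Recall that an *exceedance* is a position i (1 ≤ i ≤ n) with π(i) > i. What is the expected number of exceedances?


Write X = Σ_{i=1}^{141} X_i, where X_i = 1_{π(i) > i}.
For each fixed i, π(i) is uniform over {1, …, 141} (marginal of a uniform permutation), so P[π(i) > i] = (n − i)/n. Summing: Σ_{i=1}^{141} (n − i)/n = (0 + 1 + … + 140)/141 = 141(141 − 1)/(2·141) = (141 − 1)/2.
Hence E[X] = Σ_{i=1}^{141} (141 − i)/141 = 70 ≈ 70.000000.

E[X] = 70 = 70.000000.


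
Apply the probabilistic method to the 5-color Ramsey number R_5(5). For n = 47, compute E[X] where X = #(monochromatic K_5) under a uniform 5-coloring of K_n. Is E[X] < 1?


E[X] = C(47, 5) · 5^{1 − 10} = 1533939 · 5^{−9} = 1533939/1953125.
As a reduced fraction: E[X] = 1533939/1953125 ≈ 0.7853768.
Is E[X] < 1? YES.
Since E[X] < 1, there exists a 5-coloring of K_{47} with no monochromatic K_5; hence R_5(5) > 47.

E[X] = 1533939/1953125 ≈ 0.7853768; E[X] < 1, so R_5(5) > 47.


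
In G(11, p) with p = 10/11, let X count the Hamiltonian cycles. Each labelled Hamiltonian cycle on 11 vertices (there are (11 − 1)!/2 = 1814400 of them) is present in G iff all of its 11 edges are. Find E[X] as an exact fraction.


K_11 has (11 − 1)!/2 = 1814400 labelled Hamiltonian cycles.
For each such Hamiltonian cycle H, let X_H = 1 if all 11 edges of H are present in G. Then P[X_H = 1] = p^{11} = (10/11)^{11} = 100000000000/285311670611.
By linearity of expectation: E[X] = Σ_H E[X_H] = 1814400 · p^{11} = 1814400 · 100000000000/285311670611 = 181440000000000000/285311670611.
Numerically: E[X] ≈ 635936.

E[X] = 1814400 · (10/11)^{11} = 181440000000000000/285311670611 ≈ 635936.


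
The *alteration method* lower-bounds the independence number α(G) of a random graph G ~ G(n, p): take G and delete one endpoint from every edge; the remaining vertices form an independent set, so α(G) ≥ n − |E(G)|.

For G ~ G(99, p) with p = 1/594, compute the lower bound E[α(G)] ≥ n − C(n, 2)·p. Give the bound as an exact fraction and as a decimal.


E[|E(G)|] = C(99, 2)·p = 4851 · (1/594) = 49/6.
E[α(G)] ≥ n − E[|E(G)|] = 99 − 49/6 = 545/6.
Numerically: ≈ 90.8333.
(This is only a lower bound; the true E[α(G)] may be larger.)

E[α(G)] ≥ 545/6 ≈ 90.8333.


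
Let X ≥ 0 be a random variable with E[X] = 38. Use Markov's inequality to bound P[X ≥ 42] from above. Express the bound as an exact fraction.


μ = E[X] = 38, a = 42.
Markov: P[X ≥ 42] ≤ μ/a = (38)/42 = 19/21.
Numerically: ≈ 0.905.
(Since a = 42 > μ = 38.000, the bound 19/21 is < 1 and informative.)

P[X ≥ 42] ≤ 19/21 ≈ 0.905.


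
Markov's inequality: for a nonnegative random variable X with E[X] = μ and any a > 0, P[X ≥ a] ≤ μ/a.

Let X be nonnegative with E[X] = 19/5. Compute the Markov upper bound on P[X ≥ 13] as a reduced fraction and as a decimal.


μ = E[X] = 19/5, a = 13.
Markov: P[X ≥ 13] ≤ μ/a = (19/5)/13 = 19/65.
Numerically: ≈ 0.2923.
(Since a = 13 > μ = 3.8000, the bound 19/65 is < 1 and informative.)

P[X ≥ 13] ≤ 19/65 ≈ 0.2923.


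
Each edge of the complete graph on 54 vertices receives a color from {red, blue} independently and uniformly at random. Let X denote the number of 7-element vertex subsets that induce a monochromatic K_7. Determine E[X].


Let X = Σ_S X_S over the C(54, 7) = 177100560 subsets S of size 7, where X_S = 1 if the K_7 on S is monochromatic.
For a fixed S, the K_7 on S has C(7, 2) = 21 edges. P[all 21 edges red] = (1/2)^21, and likewise for blue, so P[monochromatic] = 2·(1/2)^21 = 2^{1 − 21} = 1/1048576.
By linearity of expectation: E[X] = C(54, 7) · 2^{1 − 21} = 177100560 · 1/1048576 = 11068785/65536.
Numerically: E[X] ≈ 168.896255.

E[X] = C(54,7)·2^(1−C(7,2)) = 11068785/65536 ≈ 168.896255.


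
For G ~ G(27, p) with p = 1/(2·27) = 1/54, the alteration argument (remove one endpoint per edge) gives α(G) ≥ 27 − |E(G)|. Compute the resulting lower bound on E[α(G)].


E[|E(G)|] = C(27, 2)·p = 351 · (1/54) = 13/2.
E[α(G)] ≥ n − E[|E(G)|] = 27 − 13/2 = 41/2.
Numerically: ≈ 20.50000.
(This is only a lower bound; the true E[α(G)] may be larger.)

E[α(G)] ≥ 41/2 ≈ 20.50000.


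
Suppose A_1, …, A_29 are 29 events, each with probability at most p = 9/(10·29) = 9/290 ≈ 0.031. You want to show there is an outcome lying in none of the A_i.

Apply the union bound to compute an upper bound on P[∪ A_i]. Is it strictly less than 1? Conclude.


Union bound: P[∪_{i=1}^{29} A_i] ≤ Σ_i P[A_i] ≤ 29·p = 29·(9/290) = 9/10.
Numerically: 9/10 ≈ 0.900.
Is 9/10 < 1? YES.
Since P[∪ A_i] ≤ 9/10 < 1, the complement has P[∩ A_i^c] ≥ 1 − 9/10 = 1/10 > 0, so some outcome avoids every A_i.

29·p = 9/10 ≈ 0.900; existence CERTIFIED by the union bound.


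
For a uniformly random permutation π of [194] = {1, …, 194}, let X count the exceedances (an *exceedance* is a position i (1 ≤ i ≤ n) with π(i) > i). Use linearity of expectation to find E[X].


Write X = Σ_{i=1}^{194} X_i, where X_i = 1_{π(i) > i}.
For each fixed i, π(i) is uniform over {1, …, 194} (marginal of a uniform permutation), so P[π(i) > i] = (n − i)/n. Summing: Σ_{i=1}^{194} (n − i)/n = (0 + 1 + … + 193)/194 = 194(194 − 1)/(2·194) = (194 − 1)/2.
Hence E[X] = Σ_{i=1}^{194} (194 − i)/194 = 193/2 ≈ 96.5000.

E[X] = 193/2 = 96.5000.


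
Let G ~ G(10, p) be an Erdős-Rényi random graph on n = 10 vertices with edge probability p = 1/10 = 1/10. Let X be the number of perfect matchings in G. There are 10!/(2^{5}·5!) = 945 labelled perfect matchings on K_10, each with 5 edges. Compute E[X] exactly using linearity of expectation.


K_10 has 10!/(2^{5}·5!) = 945 labelled perfect matchings.
For each such perfect matching H, let X_H = 1 if all 5 edges of H are present in G. Then P[X_H = 1] = p^{5} = (1/10)^{5} = 1/100000.
Summing the indicators: E[X] = Σ_H E[X_H] = 945 · p^{5} = 945 · 1/100000 = 189/20000.
Numerically: E[X] ≈ 0.00945.

E[X] = 945 · (1/10)^{5} = 189/20000 ≈ 0.00945.


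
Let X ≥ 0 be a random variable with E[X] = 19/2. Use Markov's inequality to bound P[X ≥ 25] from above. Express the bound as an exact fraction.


μ = E[X] = 19/2, a = 25.
Markov: P[X ≥ 25] ≤ μ/a = (19/2)/25 = 19/50.
Numerically: ≈ 0.38000.
(Since a = 25 > μ = 9.50000, the bound 19/50 is < 1 and informative.)

P[X ≥ 25] ≤ 19/50 ≈ 0.38000.


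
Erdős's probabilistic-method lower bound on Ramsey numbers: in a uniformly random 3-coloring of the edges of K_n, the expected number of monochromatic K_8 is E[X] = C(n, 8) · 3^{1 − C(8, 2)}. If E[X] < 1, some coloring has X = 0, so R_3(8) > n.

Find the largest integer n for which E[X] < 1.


We need C(n, 8) · 3^{1 − 28} < 1, i.e. C(n, 8) < 3^{28 − 1} = 7625597484987.
Check values of n near the boundary:
  n = 153: C(153, 8) = 6183023199255; 6183023199255 < 7625597484987? YES
  n = 154: C(154, 8) = 6521818990995; 6521818990995 < 7625597484987? YES
  n = 155: C(155, 8) = 6876747915675; 6876747915675 < 7625597484987? YES
  n = 156: C(156, 8) = 7248464019225; 7248464019225 < 7625597484987? YES
  n = 157: C(157, 8) = 7637643295425; 7637643295425 < 7625597484987? NO
  n = 158: C(158, 8) = 8044984271181; 8044984271181 < 7625597484987? NO
  n = 159: C(159, 8) = 8471208603429; 8471208603429 < 7625597484987? NO
The largest n with C(n, 8) < 7625597484987 is n = 156 (where E[X] = 805384891025/847288609443 ≈ 0.9505437). Hence R_3(8) > 156, i.e. R_3(8) ≥ 157.

Largest n = 156; hence R_3(8) > 156.


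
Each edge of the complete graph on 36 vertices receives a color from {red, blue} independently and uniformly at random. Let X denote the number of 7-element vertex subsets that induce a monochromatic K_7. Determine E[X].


Let X = Σ_S X_S over the C(36, 7) = 8347680 subsets S of size 7, where X_S = 1 if the K_7 on S is monochromatic.
For a fixed S, the K_7 on S has C(7, 2) = 21 edges. P[all 21 edges red] = (1/2)^21, and likewise for blue, so P[monochromatic] = 2·(1/2)^21 = 2^{1 − 21} = 1/1048576.
By linearity of expectation: E[X] = C(36, 7) · 2^{1 − 21} = 8347680 · 1/1048576 = 260865/32768.
Numerically: E[X] ≈ 7.96097.

E[X] = C(36,7)·2^(1−C(7,2)) = 260865/32768 ≈ 7.96097.


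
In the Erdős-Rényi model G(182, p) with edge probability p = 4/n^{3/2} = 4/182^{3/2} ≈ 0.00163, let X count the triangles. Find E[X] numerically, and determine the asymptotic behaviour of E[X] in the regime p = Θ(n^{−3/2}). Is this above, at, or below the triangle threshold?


Number of potential triangles: C(182, 3) = 988260.
Each occurs with probability p³ ≈ (0.00163)³ ≈ 4.32373e-09.
By linearity: E[X] = C(182, 3)·p³ ≈ 988260 · 4.32373e-09 ≈ 0.004.
Since α = 3/2 > 1, p = c/n^{3/2} = o(1/n) is below the triangle threshold p ~ 1/n. Asymptotically E[X] ~ (c³/6)·n^{3(1−α)} = (4³/6)·n^{-1.5} → 0, so by Markov's inequality G has no triangles w.h.p.

E[X] ≈ 0.004; in regime p = Θ(1/n^{3/2}) E[X] tends to 0 (below the triangle threshold p ~ 1/n).


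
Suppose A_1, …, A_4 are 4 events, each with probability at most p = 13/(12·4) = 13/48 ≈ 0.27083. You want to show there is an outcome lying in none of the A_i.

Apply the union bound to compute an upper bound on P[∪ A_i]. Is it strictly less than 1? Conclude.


Union bound: P[∪_{i=1}^{4} A_i] ≤ Σ_i P[A_i] ≤ 4·p = 4·(13/48) = 13/12.
Numerically: 13/12 ≈ 1.08333.
Is 13/12 < 1? NO.
Since the bound 13/12 is ≥ 1, the union bound is uninformative here; it does NOT by itself certify existence.

4·p = 13/12 ≈ 1.08333; existence NOT certified by the union bound.


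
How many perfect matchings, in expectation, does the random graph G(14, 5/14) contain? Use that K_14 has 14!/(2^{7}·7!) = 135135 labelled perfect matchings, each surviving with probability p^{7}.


K_14 has 14!/(2^{7}·7!) = 135135 labelled perfect matchings.
For each such perfect matching H, let X_H = 1 if all 7 edges of H are present in G. Then P[X_H = 1] = p^{7} = (5/14)^{7} = 78125/105413504.
By linearity: E[X] = Σ_H E[X_H] = 135135 · p^{7} = 135135 · 78125/105413504 = 1508203125/15059072.
Numerically: E[X] ≈ 100.2.

E[X] = 135135 · (5/14)^{7} = 1508203125/15059072 ≈ 100.2.


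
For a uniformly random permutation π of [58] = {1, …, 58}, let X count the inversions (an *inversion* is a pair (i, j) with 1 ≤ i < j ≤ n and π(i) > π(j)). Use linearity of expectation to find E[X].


Write X = Σ X_I over the C(58, 2) = 1653 pairs i < j, with X_I the indicator of one inversion.
There are 1653 indicators.
For each fixed pair i < j, the values π(i) and π(j) are two distinct elements of {1, …, 58} in uniformly random order; by symmetry P[π(i) > π(j)] = 1/2.
By linearity: E[X] = 1653 · (1/2) = C(58, 2) · (1/2) = 1653/2 = 1653/2 ≈ 826.500.

E[X] = 1653/2 = 826.500.


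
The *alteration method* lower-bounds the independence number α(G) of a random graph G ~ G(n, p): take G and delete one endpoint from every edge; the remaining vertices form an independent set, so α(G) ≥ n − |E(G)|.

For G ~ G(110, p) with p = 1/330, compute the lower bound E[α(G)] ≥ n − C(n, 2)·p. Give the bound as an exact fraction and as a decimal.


E[|E(G)|] = C(110, 2)·p = 5995 · (1/330) = 109/6.
E[α(G)] ≥ n − E[|E(G)|] = 110 − 109/6 = 551/6.
Numerically: ≈ 91.833333.
(This is only a lower bound; the true E[α(G)] may be larger.)

E[α(G)] ≥ 551/6 ≈ 91.833333.


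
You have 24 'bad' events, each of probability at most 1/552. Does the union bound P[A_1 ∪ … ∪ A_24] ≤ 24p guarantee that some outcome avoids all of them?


Union bound: P[∪_{i=1}^{24} A_i] ≤ Σ_i P[A_i] ≤ 24·p = 24·(1/552) = 1/23.
Numerically: 1/23 ≈ 0.0434783.
Is 1/23 < 1? YES.
Since P[∪ A_i] ≤ 1/23 < 1, the complement has P[∩ A_i^c] ≥ 1 − 1/23 = 22/23 > 0, so some outcome avoids every A_i.

24·p = 1/23 ≈ 0.0434783; existence CERTIFIED by the union bound.


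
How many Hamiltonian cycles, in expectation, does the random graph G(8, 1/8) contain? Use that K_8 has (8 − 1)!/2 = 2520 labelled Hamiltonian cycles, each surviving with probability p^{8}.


K_8 has (8 − 1)!/2 = 2520 labelled Hamiltonian cycles.
For each such Hamiltonian cycle H, let X_H = 1 if all 8 edges of H are present in G. Then P[X_H = 1] = p^{8} = (1/8)^{8} = 1/16777216.
By linearity: E[X] = Σ_H E[X_H] = 2520 · p^{8} = 2520 · 1/16777216 = 315/2097152.
Numerically: E[X] ≈ 0.0001502.

E[X] = 2520 · (1/8)^{8} = 315/2097152 ≈ 0.0001502.


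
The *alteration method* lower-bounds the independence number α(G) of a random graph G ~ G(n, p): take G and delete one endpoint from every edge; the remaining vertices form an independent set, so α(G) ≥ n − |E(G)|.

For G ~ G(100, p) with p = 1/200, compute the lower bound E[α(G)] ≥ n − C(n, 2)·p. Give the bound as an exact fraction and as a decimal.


E[|E(G)|] = C(100, 2)·p = 4950 · (1/200) = 99/4.
E[α(G)] ≥ n − E[|E(G)|] = 100 − 99/4 = 301/4.
Numerically: ≈ 75.250.
(This is only a lower bound; the true E[α(G)] may be larger.)

E[α(G)] ≥ 301/4 ≈ 75.250.


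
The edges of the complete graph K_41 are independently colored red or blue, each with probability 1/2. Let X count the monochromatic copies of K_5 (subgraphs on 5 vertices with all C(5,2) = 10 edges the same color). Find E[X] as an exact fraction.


Let X = Σ_S X_S over the C(41, 5) = 749398 subsets S of size 5, where X_S = 1 if the K_5 on S is monochromatic.
For a fixed S, the K_5 on S has C(5, 2) = 10 edges. P[all 10 edges red] = (1/2)^10, and likewise for blue, so P[monochromatic] = 2·(1/2)^10 = 2^{1 − 10} = 1/512.
Summing: E[X] = C(41, 5) · 2^{1 − 10} = 749398 · 1/512 = 374699/256.
Numerically: E[X] ≈ 1463.66797.

E[X] = C(41,5)·2^(1−C(5,2)) = 374699/256 ≈ 1463.66797.


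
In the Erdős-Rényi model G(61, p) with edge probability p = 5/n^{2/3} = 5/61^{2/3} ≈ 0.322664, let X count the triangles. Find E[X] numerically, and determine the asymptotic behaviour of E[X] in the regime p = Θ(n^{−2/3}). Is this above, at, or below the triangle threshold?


Number of potential triangles: C(61, 3) = 35990.
Each occurs with probability p³ ≈ (0.322664)³ ≈ 3.35931201e-02.
By linearity: E[X] = C(61, 3)·p³ ≈ 35990 · 3.35931201e-02 ≈ 1209.016393.
Since α = 2/3 < 1, p = c/n^{2/3} ≫ 1/n is above the triangle threshold p ~ 1/n. Asymptotically E[X] ~ (c³/6)·n^{3(1−α)} = (5³/6)·n^{1} → ∞; triangles are abundant w.h.p.

E[X] ≈ 1209.016393; in regime p = Θ(1/n^{2/3}) E[X] diverges (above the triangle threshold p ~ 1/n).


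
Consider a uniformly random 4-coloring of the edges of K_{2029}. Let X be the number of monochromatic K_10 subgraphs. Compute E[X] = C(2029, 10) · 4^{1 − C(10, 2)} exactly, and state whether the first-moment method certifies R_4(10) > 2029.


E[X] = C(2029, 10) · 4^{1 − 45} = 318720800295355682059574310 · 4^{−44} = 318720800295355682059574310/309485009821345068724781056.
As a reduced fraction: E[X] = 159360400147677841029787155/154742504910672534362390528 ≈ 1.02984.
Is E[X] < 1? NO.
Since E[X] ≥ 1, the first-moment bound is inconclusive at n = 2029; it does NOT by itself certify R_4(10) > 2029.

E[X] = 159360400147677841029787155/154742504910672534362390528 ≈ 1.02984; E[X] ≥ 1; first-moment method inconclusive here.


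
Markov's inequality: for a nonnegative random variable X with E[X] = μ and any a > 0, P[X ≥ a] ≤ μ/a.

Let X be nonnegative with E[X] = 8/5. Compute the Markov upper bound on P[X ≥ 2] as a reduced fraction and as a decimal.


μ = E[X] = 8/5, a = 2.
Markov: P[X ≥ 2] ≤ μ/a = (8/5)/2 = 4/5.
Numerically: ≈ 0.800.
(Since a = 2 > μ = 1.600, the bound 4/5 is < 1 and informative.)

P[X ≥ 2] ≤ 4/5 ≈ 0.800.


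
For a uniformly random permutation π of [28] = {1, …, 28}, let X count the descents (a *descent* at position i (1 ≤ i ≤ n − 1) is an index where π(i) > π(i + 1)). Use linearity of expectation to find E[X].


Write X = Σ X_I over i = 1, …, 27, with X_I the indicator of one descent.
There are 27 indicators.
For each fixed i, the pair (π(i), π(i+1)) is a uniformly random ordered pair of distinct values from {1, …, 28}; by symmetry P[π(i) > π(i+1)] = 1/2.
By linearity: E[X] = 27 · (1/2) = (28 − 1) · (1/2) = 27/2 ≈ 13.5000.

E[X] = 27/2 = 13.5000.


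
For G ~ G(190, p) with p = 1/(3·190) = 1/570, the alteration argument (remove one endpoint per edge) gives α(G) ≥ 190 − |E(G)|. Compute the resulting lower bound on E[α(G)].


E[|E(G)|] = C(190, 2)·p = 17955 · (1/570) = 63/2.
E[α(G)] ≥ n − E[|E(G)|] = 190 − 63/2 = 317/2.
Numerically: ≈ 158.50000.
(This is only a lower bound; the true E[α(G)] may be larger.)

E[α(G)] ≥ 317/2 ≈ 158.50000.


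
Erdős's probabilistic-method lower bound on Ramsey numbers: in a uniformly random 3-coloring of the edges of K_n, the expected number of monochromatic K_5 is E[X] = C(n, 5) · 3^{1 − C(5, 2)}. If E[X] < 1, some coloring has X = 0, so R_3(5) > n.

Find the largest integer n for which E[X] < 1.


We need C(n, 5) · 3^{1 − 10} < 1, i.e. C(n, 5) < 3^{10 − 1} = 19683.
Check values of n near the boundary:
  n = 15: C(15, 5) = 3003; 3003 < 19683? YES
  n = 16: C(16, 5) = 4368; 4368 < 19683? YES
  n = 17: C(17, 5) = 6188; 6188 < 19683? YES
  n = 18: C(18, 5) = 8568; 8568 < 19683? YES
  n = 19: C(19, 5) = 11628; 11628 < 19683? YES
  n = 20: C(20, 5) = 15504; 15504 < 19683? YES
  n = 21: C(21, 5) = 20349; 20349 < 19683? NO
The largest n with C(n, 5) < 19683 is n = 20 (where E[X] = 5168/6561 ≈ 0.7877). Hence R_3(5) > 20, i.e. R_3(5) ≥ 21.

Largest n = 20; hence R_3(5) > 20.


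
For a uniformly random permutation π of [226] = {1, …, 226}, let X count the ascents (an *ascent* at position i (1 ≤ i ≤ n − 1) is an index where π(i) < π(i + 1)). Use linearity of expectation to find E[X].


Write X = Σ X_I over i = 1, …, 225, with X_I the indicator of one ascent.
There are 225 indicators.
For each fixed i, the pair (π(i), π(i+1)) is a uniformly random ordered pair of distinct values from {1, …, 226}; by symmetry P[π(i) < π(i+1)] = 1/2.
By linearity: E[X] = 225 · (1/2) = (226 − 1) · (1/2) = 225/2 ≈ 112.5000.

E[X] = 225/2 = 112.5000.
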